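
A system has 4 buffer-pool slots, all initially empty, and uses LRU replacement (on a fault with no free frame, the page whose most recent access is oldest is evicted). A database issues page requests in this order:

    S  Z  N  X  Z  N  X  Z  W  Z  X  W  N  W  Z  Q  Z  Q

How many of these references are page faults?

6

S → fault, frames (S)
Z → fault, frames (S Z)
N → fault, frames (S Z N)
X → fault, frames (S Z N X)
Z → hit
N → hit
X → hit
Z → hit
W → fault, evict S, frames (N X Z W)
Z → hit
X → hit
W → hit
N → hit
W → hit
Z → hit
Q → fault, evict X, frames (N W Z Q)
Z → hit
Q → hit
Page faults: 6.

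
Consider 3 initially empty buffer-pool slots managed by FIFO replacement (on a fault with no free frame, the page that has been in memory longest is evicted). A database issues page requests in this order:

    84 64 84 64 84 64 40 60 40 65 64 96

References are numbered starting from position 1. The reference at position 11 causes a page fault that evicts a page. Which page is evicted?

40

pos 1: 84: miss, frames [84]
pos 2: 64: miss, frames [84, 64]
pos 3: 84: hit
pos 4: 64: hit
pos 5: 84: hit
pos 6: 64: hit
pos 7: 40: miss, frames [84, 64, 40]
pos 8: 60: miss, evict 84, frames [64, 40, 60]
pos 9: 40: hit
pos 10: 65: miss, evict 64, frames [40, 60, 65]
pos 11: 64: miss, evict 40, frames [60, 65, 64]
At position 11, page 40 is evicted.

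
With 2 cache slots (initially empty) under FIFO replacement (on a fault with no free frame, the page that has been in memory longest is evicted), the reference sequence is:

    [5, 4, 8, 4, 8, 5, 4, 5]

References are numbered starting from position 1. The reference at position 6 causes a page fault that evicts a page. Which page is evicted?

4

pos 1: 5 -> fault, frames {5}
pos 2: 4 -> fault, frames {5,4}
pos 3: 8 -> fault, evict 5, frames {4,8}
pos 4: 4 -> hit
pos 5: 8 -> hit
pos 6: 5 -> fault, evict 4, frames {8,5}
At position 6, page 4 is evicted.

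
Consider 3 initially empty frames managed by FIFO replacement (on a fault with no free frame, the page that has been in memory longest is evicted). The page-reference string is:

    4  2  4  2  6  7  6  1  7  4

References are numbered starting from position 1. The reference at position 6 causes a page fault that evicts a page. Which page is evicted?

pos 1: 4: miss, frames (4)
pos 2: 2: miss, frames (4 2)
pos 3: 4: hit
pos 4: 2: hit
pos 5: 6: miss, frames (4 2 6)
pos 6: 7: miss, evict 4, frames (2 6 7)
At position 6, page 4 is evicted.

4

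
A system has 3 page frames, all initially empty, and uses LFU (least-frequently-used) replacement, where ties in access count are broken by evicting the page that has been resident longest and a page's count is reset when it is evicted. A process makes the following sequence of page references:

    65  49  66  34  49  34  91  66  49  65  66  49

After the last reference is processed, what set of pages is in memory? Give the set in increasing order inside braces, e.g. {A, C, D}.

{34, 49, 66}

65: fault, frames [65]
49: fault, frames [65, 49]
66: fault, frames [65, 49, 66]
34: fault, evict 65, frames [49, 66, 34]
49: hit
34: hit
91: fault, evict 66, frames [49, 34, 91]
66: fault, evict 91, frames [49, 34, 66]
49: hit
65: fault, evict 66, frames [49, 34, 65]
66: fault, evict 65, frames [49, 34, 66]
49: hit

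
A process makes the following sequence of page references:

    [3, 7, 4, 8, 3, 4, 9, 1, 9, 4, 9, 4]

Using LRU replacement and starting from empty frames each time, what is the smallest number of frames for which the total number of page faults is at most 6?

f=1: 12 faults
f=2: 9 faults
f=3: 7 faults
f=4: 6 faults
f=5: 6 faults
f=6: 6 faults
Smallest f with faults ≤ 6 is 4.

4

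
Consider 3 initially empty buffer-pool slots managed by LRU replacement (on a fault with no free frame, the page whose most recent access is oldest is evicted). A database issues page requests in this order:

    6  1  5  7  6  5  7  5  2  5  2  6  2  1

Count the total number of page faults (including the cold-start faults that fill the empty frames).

8

6 -> fault, frames [6]
1 -> fault, frames [6, 1]
5 -> fault, frames [6, 1, 5]
7 -> fault, evict 6, frames [1, 5, 7]
6 -> fault, evict 1, frames [5, 7, 6]
5 -> hit
7 -> hit
5 -> hit
2 -> fault, evict 6, frames [7, 5, 2]
5 -> hit
2 -> hit
6 -> fault, evict 7, frames [5, 2, 6]
2 -> hit
1 -> fault, evict 5, frames [6, 2, 1]
Page faults: 8.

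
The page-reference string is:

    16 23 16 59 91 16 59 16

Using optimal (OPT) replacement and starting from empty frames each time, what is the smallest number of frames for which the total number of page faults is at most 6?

2

f=1: 8 faults
f=2: 5 faults
f=3: 4 faults
f=4: 4 faults
Smallest f with faults ≤ 6 is 2.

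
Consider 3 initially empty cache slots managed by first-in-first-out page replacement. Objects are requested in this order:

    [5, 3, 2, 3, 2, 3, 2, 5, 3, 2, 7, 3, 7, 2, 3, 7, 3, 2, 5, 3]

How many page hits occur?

5: miss, frames (5)
3: miss, frames (5 3)
2: miss, frames (5 3 2)
3: hit
2: hit
3: hit
2: hit
5: hit
3: hit
2: hit
7: miss, evict 5, frames (3 2 7)
3: hit
7: hit
2: hit
3: hit
7: hit
3: hit
2: hit
5: miss, evict 3, frames (2 7 5)
3: miss, evict 2, frames (7 5 3)
Hits: 14.

14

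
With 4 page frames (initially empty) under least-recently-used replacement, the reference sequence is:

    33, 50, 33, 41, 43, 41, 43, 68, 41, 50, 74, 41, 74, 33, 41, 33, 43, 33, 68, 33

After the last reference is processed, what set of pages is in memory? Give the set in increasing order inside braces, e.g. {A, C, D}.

33: miss, frames (33)
50: miss, frames (33 50)
33: hit
41: miss, frames (50 33 41)
43: miss, frames (50 33 41 43)
41: hit
43: hit
68: miss, evict 50, frames (33 41 43 68)
41: hit
50: miss, evict 33, frames (43 68 41 50)
74: miss, evict 43, frames (68 41 50 74)
41: hit
74: hit
33: miss, evict 68, frames (50 41 74 33)
41: hit
33: hit
43: miss, evict 50, frames (74 41 33 43)
33: hit
68: miss, evict 74, frames (41 43 33 68)
33: hit

{33, 41, 43, 68}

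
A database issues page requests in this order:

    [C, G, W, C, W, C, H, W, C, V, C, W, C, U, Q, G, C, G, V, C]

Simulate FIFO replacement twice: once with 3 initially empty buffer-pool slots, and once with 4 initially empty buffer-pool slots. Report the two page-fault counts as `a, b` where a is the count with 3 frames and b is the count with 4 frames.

3 frames: F F F . . . F . F F . F . F F F F . F . → 12 faults.
4 frames: F F F . . . F . . F F . . F F F . . F F → 11 faults.
11 < 12: adding a frame reduced faults, as is typical.

12, 11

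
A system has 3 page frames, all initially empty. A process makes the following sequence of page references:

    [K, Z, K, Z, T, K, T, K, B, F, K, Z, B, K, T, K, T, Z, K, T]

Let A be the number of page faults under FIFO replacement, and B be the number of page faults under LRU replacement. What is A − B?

2

Under FIFO: F F . . F . . . F F F F F . F F . F . . → 11 faults.
Under LRU: F F . . F . . . F F . F F . F . . F . . → 9 faults.
A − B = 11 − 9 = 2.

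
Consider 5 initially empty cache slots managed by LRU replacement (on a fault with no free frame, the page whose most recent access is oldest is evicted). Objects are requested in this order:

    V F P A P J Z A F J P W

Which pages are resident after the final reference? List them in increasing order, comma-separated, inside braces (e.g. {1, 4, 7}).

V -> miss, frames (V)
F -> miss, frames (V F)
P -> miss, frames (V F P)
A -> miss, frames (V F P A)
P -> hit
J -> miss, frames (V F A P J)
Z -> miss, evict V, frames (F A P J Z)
A -> hit
F -> hit
J -> hit
P -> hit
W -> miss, evict Z, frames (A F J P W)

{A, F, J, P, W}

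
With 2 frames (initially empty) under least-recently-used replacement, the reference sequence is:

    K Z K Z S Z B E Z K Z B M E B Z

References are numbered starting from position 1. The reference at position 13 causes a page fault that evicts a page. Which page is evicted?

Z

pos 1: K: fault, frames (K)
pos 2: Z: fault, frames (K Z)
pos 3: K: hit
pos 4: Z: hit
pos 5: S: fault, evict K, frames (Z S)
pos 6: Z: hit
pos 7: B: fault, evict S, frames (Z B)
pos 8: E: fault, evict Z, frames (B E)
pos 9: Z: fault, evict B, frames (E Z)
pos 10: K: fault, evict E, frames (Z K)
pos 11: Z: hit
pos 12: B: fault, evict K, frames (Z B)
pos 13: M: fault, evict Z, frames (B M)
At position 13, page Z is evicted.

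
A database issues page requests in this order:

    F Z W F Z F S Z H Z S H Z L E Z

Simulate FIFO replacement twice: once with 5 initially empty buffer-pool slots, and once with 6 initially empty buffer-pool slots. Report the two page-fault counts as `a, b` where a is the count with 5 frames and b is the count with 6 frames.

8, 7

5 frames: F F F . . . F . F . . . . F F F → 8 faults.
6 frames: F F F . . . F . F . . . . F F . → 7 faults.
7 < 8: adding a frame reduced faults, as is typical.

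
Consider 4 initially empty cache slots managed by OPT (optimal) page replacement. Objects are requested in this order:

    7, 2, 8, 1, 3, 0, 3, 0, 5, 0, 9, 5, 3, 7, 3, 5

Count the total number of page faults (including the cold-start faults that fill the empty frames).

8

7: fault, frames {7}
2: fault, frames {7,2}
8: fault, frames {7,2,8}
1: fault, frames {7,2,8,1}
3: fault, evict 1, frames {7,2,8,3}
0: fault, evict 8, frames {7,2,3,0}
3: hit
0: hit
5: fault, evict 2, frames {7,3,0,5}
0: hit
9: fault, evict 0, frames {7,3,5,9}
5: hit
3: hit
7: hit
3: hit
5: hit
Page faults: 8.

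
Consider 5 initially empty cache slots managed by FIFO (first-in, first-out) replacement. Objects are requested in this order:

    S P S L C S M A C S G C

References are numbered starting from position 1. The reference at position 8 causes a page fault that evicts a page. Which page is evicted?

pos 1: S → fault, frames {S}
pos 2: P → fault, frames {S,P}
pos 3: S → hit
pos 4: L → fault, frames {S,P,L}
pos 5: C → fault, frames {S,P,L,C}
pos 6: S → hit
pos 7: M → fault, frames {S,P,L,C,M}
pos 8: A → fault, evict S, frames {P,L,C,M,A}
At position 8, page S is evicted.

S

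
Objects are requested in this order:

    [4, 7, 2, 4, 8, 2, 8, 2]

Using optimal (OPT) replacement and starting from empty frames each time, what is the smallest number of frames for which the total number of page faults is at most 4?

f=1: 8 faults
f=2: 4 faults
f=3: 4 faults
f=4: 4 faults
Smallest f with faults ≤ 4 is 2.

2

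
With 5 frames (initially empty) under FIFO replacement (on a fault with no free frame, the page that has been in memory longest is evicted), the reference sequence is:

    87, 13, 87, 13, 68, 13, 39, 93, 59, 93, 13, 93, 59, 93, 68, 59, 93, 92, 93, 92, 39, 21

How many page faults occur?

87 -> fault, frames (87)
13 -> fault, frames (87 13)
87 -> hit
13 -> hit
68 -> fault, frames (87 13 68)
13 -> hit
39 -> fault, frames (87 13 68 39)
93 -> fault, frames (87 13 68 39 93)
59 -> fault, evict 87, frames (13 68 39 93 59)
93 -> hit
13 -> hit
93 -> hit
59 -> hit
93 -> hit
68 -> hit
59 -> hit
93 -> hit
92 -> fault, evict 13, frames (68 39 93 59 92)
93 -> hit
92 -> hit
39 -> hit
21 -> fault, evict 68, frames (39 93 59 92 21)
Page faults: 8.

8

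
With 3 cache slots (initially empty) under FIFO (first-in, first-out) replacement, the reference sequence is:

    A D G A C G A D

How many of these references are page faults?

A -> fault, frames [A]
D -> fault, frames [A, D]
G -> fault, frames [A, D, G]
A -> hit
C -> fault, evict A, frames [D, G, C]
G -> hit
A -> fault, evict D, frames [G, C, A]
D -> fault, evict G, frames [C, A, D]
Page faults: 6.

6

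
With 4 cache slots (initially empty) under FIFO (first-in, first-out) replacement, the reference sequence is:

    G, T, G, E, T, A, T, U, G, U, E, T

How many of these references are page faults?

G → miss, frames {G}
T → miss, frames {G,T}
G → hit
E → miss, frames {G,T,E}
T → hit
A → miss, frames {G,T,E,A}
T → hit
U → miss, evict G, frames {T,E,A,U}
G → miss, evict T, frames {E,A,U,G}
U → hit
E → hit
T → miss, evict E, frames {A,U,G,T}
Page faults: 7.

7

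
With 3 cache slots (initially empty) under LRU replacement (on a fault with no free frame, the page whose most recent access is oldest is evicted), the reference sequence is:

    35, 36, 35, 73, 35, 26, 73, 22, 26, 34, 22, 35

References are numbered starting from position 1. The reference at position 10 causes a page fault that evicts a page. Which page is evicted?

pos 1: 35 → fault, frames (35)
pos 2: 36 → fault, frames (35 36)
pos 3: 35 → hit
pos 4: 73 → fault, frames (36 35 73)
pos 5: 35 → hit
pos 6: 26 → fault, evict 36, frames (73 35 26)
pos 7: 73 → hit
pos 8: 22 → fault, evict 35, frames (26 73 22)
pos 9: 26 → hit
pos 10: 34 → fault, evict 73, frames (22 26 34)
At position 10, page 73 is evicted.

73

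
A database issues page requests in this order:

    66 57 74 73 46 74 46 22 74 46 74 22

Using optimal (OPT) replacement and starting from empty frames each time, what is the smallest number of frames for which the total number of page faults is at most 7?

f=1: 12 faults
f=2: 8 faults
f=3: 6 faults
f=4: 6 faults
f=5: 6 faults
f=6: 6 faults
Smallest f with faults ≤ 7 is 3.

3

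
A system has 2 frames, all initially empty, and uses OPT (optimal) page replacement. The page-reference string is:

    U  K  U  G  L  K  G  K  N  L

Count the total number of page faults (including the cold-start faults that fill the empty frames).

7

U -> miss, frames {U}
K -> miss, frames {U,K}
U -> hit
G -> miss, evict U, frames {K,G}
L -> miss, evict G, frames {K,L}
K -> hit
G -> miss, evict L, frames {K,G}
K -> hit
N -> miss, evict G, frames {K,N}
L -> miss, evict N, frames {K,L}
Page faults: 7.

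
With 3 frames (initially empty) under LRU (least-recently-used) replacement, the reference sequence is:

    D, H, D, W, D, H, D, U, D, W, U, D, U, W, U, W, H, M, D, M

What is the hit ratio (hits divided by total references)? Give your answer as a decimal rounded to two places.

D → miss, frames (D)
H → miss, frames (D H)
D → hit
W → miss, frames (H D W)
D → hit
H → hit
D → hit
U → miss, evict W, frames (H D U)
D → hit
W → miss, evict H, frames (U D W)
U → hit
D → hit
U → hit
W → hit
U → hit
W → hit
H → miss, evict D, frames (U W H)
M → miss, evict U, frames (W H M)
D → miss, evict W, frames (H M D)
M → hit
Hits: 12 of 20 references → 12/20 = 0.6000.

0.60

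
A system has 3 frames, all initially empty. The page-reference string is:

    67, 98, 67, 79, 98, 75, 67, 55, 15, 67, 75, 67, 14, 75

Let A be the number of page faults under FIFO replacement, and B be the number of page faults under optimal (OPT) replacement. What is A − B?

Under FIFO: F F . F . F F F F . F F F . → 10 faults.
Under OPT: F F . F . F . F F . . . F . → 7 faults.
A − B = 10 − 7 = 3.

3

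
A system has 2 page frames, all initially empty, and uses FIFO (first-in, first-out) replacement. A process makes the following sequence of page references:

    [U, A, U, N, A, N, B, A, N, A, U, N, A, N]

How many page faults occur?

U → miss, frames {U}
A → miss, frames {U,A}
U → hit
N → miss, evict U, frames {A,N}
A → hit
N → hit
B → miss, evict A, frames {N,B}
A → miss, evict N, frames {B,A}
N → miss, evict B, frames {A,N}
A → hit
U → miss, evict A, frames {N,U}
N → hit
A → miss, evict N, frames {U,A}
N → miss, evict U, frames {A,N}
Page faults: 9.

9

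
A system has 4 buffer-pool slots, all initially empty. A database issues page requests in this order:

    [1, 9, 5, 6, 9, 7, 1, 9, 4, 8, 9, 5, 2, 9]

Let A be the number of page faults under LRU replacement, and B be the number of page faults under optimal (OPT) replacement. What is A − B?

2

Under LRU: F F F F . F F . F F . F F . → 10 faults.
Under OPT: F F F F . F . . F F . . F . → 8 faults.
A − B = 10 − 8 = 2.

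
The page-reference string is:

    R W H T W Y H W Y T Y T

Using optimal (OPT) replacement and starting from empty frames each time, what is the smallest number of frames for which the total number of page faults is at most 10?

2

f=1: 12 faults
f=2: 8 faults
f=3: 6 faults
f=4: 5 faults
f=5: 5 faults
Smallest f with faults ≤ 10 is 2.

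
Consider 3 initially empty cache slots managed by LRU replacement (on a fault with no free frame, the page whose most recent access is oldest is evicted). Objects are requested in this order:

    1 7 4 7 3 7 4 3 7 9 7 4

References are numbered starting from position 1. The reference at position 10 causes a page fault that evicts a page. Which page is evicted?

pos 1: 1: fault, frames (1)
pos 2: 7: fault, frames (1 7)
pos 3: 4: fault, frames (1 7 4)
pos 4: 7: hit
pos 5: 3: fault, evict 1, frames (4 7 3)
pos 6: 7: hit
pos 7: 4: hit
pos 8: 3: hit
pos 9: 7: hit
pos 10: 9: fault, evict 4, frames (3 7 9)
At position 10, page 4 is evicted.

4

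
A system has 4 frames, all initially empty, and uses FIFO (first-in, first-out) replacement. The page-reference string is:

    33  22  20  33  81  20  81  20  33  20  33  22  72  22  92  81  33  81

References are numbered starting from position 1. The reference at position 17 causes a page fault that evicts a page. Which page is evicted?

20

pos 1: 33 -> fault, frames [33]
pos 2: 22 -> fault, frames [33, 22]
pos 3: 20 -> fault, frames [33, 22, 20]
pos 4: 33 -> hit
pos 5: 81 -> fault, frames [33, 22, 20, 81]
pos 6: 20 -> hit
pos 7: 81 -> hit
pos 8: 20 -> hit
pos 9: 33 -> hit
pos 10: 20 -> hit
pos 11: 33 -> hit
pos 12: 22 -> hit
pos 13: 72 -> fault, evict 33, frames [22, 20, 81, 72]
pos 14: 22 -> hit
pos 15: 92 -> fault, evict 22, frames [20, 81, 72, 92]
pos 16: 81 -> hit
pos 17: 33 -> fault, evict 20, frames [81, 72, 92, 33]
At position 17, page 20 is evicted.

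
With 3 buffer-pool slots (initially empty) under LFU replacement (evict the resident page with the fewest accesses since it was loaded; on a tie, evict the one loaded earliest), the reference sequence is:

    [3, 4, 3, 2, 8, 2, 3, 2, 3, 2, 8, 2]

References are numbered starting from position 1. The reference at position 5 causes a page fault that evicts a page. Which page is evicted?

4

pos 1: 3: fault, frames (3)
pos 2: 4: fault, frames (3 4)
pos 3: 3: hit
pos 4: 2: fault, frames (3 4 2)
pos 5: 8: fault, evict 4, frames (3 2 8)
At position 5, page 4 is evicted.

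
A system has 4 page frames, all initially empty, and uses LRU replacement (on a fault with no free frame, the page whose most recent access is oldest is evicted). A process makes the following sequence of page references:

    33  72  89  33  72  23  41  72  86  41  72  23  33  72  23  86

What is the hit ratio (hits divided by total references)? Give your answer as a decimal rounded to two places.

0.50

33: fault, frames {33}
72: fault, frames {33,72}
89: fault, frames {33,72,89}
33: hit
72: hit
23: fault, frames {89,33,72,23}
41: fault, evict 89, frames {33,72,23,41}
72: hit
86: fault, evict 33, frames {23,41,72,86}
41: hit
72: hit
23: hit
33: fault, evict 86, frames {41,72,23,33}
72: hit
23: hit
86: fault, evict 41, frames {33,72,23,86}
Hits: 8 of 16 references → 8/16 = 0.5000.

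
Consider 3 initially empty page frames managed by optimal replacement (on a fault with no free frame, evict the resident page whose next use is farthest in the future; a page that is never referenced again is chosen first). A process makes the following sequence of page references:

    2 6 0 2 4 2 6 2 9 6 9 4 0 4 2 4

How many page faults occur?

7

2 → miss, frames {2}
6 → miss, frames {2,6}
0 → miss, frames {2,6,0}
2 → hit
4 → miss, evict 0, frames {2,6,4}
2 → hit
6 → hit
2 → hit
9 → miss, evict 2, frames {6,4,9}
6 → hit
9 → hit
4 → hit
0 → miss, evict 9, frames {6,4,0}
4 → hit
2 → miss, evict 0, frames {6,4,2}
4 → hit
Page faults: 7.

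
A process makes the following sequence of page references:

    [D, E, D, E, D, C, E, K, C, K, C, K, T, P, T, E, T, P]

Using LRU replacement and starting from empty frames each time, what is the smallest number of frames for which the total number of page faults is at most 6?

5

f=1: 18 faults
f=2: 10 faults
f=3: 7 faults
f=4: 7 faults
f=5: 6 faults
f=6: 6 faults
Smallest f with faults ≤ 6 is 5.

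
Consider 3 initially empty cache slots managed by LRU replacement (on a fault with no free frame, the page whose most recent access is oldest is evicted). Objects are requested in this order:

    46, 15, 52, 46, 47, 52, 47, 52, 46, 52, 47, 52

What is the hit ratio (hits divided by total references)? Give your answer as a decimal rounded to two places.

46 -> miss, frames {46}
15 -> miss, frames {46,15}
52 -> miss, frames {46,15,52}
46 -> hit
47 -> miss, evict 15, frames {52,46,47}
52 -> hit
47 -> hit
52 -> hit
46 -> hit
52 -> hit
47 -> hit
52 -> hit
Hits: 8 of 12 references → 8/12 = 0.6667.

0.67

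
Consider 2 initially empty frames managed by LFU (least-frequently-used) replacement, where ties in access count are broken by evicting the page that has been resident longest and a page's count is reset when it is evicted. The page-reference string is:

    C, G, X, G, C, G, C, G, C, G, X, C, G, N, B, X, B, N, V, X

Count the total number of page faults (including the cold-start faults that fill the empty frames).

C: fault, frames {C}
G: fault, frames {C,G}
X: fault, evict C, frames {G,X}
G: hit
C: fault, evict X, frames {G,C}
G: hit
C: hit
G: hit
C: hit
G: hit
X: fault, evict C, frames {G,X}
C: fault, evict X, frames {G,C}
G: hit
N: fault, evict C, frames {G,N}
B: fault, evict N, frames {G,B}
X: fault, evict B, frames {G,X}
B: fault, evict X, frames {G,B}
N: fault, evict B, frames {G,N}
V: fault, evict N, frames {G,V}
X: fault, evict V, frames {G,X}
Page faults: 13.

13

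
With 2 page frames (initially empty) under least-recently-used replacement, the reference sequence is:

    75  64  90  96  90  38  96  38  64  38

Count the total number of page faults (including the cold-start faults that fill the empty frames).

75 -> fault, frames [75]
64 -> fault, frames [75, 64]
90 -> fault, evict 75, frames [64, 90]
96 -> fault, evict 64, frames [90, 96]
90 -> hit
38 -> fault, evict 96, frames [90, 38]
96 -> fault, evict 90, frames [38, 96]
38 -> hit
64 -> fault, evict 96, frames [38, 64]
38 -> hit
Page faults: 7.

7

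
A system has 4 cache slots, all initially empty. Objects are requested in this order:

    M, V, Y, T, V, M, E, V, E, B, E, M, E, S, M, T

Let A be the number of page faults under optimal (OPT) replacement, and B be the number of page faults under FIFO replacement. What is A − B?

Under OPT: F F F F . . F . . F . . . F . . → 7 faults.
Under FIFO: F F F F . . F . . F . F . F . F → 9 faults.
A − B = 7 − 9 = -2.

-2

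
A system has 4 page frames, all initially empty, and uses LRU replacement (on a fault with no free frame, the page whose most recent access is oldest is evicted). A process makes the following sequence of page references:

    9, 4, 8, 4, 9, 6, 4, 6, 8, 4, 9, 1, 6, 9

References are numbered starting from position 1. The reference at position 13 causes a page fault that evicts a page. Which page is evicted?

8

pos 1: 9 -> fault, frames [9]
pos 2: 4 -> fault, frames [9, 4]
pos 3: 8 -> fault, frames [9, 4, 8]
pos 4: 4 -> hit
pos 5: 9 -> hit
pos 6: 6 -> fault, frames [8, 4, 9, 6]
pos 7: 4 -> hit
pos 8: 6 -> hit
pos 9: 8 -> hit
pos 10: 4 -> hit
pos 11: 9 -> hit
pos 12: 1 -> fault, evict 6, frames [8, 4, 9, 1]
pos 13: 6 -> fault, evict 8, frames [4, 9, 1, 6]
At position 13, page 8 is evicted.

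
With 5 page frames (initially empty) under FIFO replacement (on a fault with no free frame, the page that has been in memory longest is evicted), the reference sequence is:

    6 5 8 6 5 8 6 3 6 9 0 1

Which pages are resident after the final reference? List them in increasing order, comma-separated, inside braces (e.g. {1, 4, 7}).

6: miss, frames (6)
5: miss, frames (6 5)
8: miss, frames (6 5 8)
6: hit
5: hit
8: hit
6: hit
3: miss, frames (6 5 8 3)
6: hit
9: miss, frames (6 5 8 3 9)
0: miss, evict 6, frames (5 8 3 9 0)
1: miss, evict 5, frames (8 3 9 0 1)

{0, 1, 3, 8, 9}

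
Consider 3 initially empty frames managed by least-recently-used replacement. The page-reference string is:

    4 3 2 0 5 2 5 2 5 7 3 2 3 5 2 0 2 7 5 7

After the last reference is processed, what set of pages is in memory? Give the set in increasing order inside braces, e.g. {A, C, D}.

{2, 5, 7}

4: fault, frames (4)
3: fault, frames (4 3)
2: fault, frames (4 3 2)
0: fault, evict 4, frames (3 2 0)
5: fault, evict 3, frames (2 0 5)
2: hit
5: hit
2: hit
5: hit
7: fault, evict 0, frames (2 5 7)
3: fault, evict 2, frames (5 7 3)
2: fault, evict 5, frames (7 3 2)
3: hit
5: fault, evict 7, frames (2 3 5)
2: hit
0: fault, evict 3, frames (5 2 0)
2: hit
7: fault, evict 5, frames (0 2 7)
5: fault, evict 0, frames (2 7 5)
7: hit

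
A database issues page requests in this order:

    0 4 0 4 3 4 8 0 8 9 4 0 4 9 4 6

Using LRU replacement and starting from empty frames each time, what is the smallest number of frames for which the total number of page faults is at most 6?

f=1: 16 faults
f=2: 10 faults
f=3: 9 faults
f=4: 6 faults
f=5: 6 faults
f=6: 6 faults
Smallest f with faults ≤ 6 is 4.

4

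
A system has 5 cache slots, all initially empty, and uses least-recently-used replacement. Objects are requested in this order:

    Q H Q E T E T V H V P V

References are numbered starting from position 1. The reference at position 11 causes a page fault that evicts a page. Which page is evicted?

pos 1: Q: fault, frames {Q}
pos 2: H: fault, frames {Q,H}
pos 3: Q: hit
pos 4: E: fault, frames {H,Q,E}
pos 5: T: fault, frames {H,Q,E,T}
pos 6: E: hit
pos 7: T: hit
pos 8: V: fault, frames {H,Q,E,T,V}
pos 9: H: hit
pos 10: V: hit
pos 11: P: fault, evict Q, frames {E,T,H,V,P}
At position 11, page Q is evicted.

Q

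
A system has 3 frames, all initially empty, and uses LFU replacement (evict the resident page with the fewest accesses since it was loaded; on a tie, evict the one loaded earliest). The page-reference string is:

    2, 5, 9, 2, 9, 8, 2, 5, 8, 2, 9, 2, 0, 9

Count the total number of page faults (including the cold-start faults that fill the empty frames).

2 -> miss, frames [2]
5 -> miss, frames [2, 5]
9 -> miss, frames [2, 5, 9]
2 -> hit
9 -> hit
8 -> miss, evict 5, frames [2, 9, 8]
2 -> hit
5 -> miss, evict 8, frames [2, 9, 5]
8 -> miss, evict 5, frames [2, 9, 8]
2 -> hit
9 -> hit
2 -> hit
0 -> miss, evict 8, frames [2, 9, 0]
9 -> hit
Page faults: 7.

7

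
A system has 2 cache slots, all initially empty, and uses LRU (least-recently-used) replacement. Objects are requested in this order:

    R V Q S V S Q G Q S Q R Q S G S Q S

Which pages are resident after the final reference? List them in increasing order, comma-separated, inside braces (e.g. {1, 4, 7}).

R → fault, frames [R]
V → fault, frames [R, V]
Q → fault, evict R, frames [V, Q]
S → fault, evict V, frames [Q, S]
V → fault, evict Q, frames [S, V]
S → hit
Q → fault, evict V, frames [S, Q]
G → fault, evict S, frames [Q, G]
Q → hit
S → fault, evict G, frames [Q, S]
Q → hit
R → fault, evict S, frames [Q, R]
Q → hit
S → fault, evict R, frames [Q, S]
G → fault, evict Q, frames [S, G]
S → hit
Q → fault, evict G, frames [S, Q]
S → hit

{Q, S}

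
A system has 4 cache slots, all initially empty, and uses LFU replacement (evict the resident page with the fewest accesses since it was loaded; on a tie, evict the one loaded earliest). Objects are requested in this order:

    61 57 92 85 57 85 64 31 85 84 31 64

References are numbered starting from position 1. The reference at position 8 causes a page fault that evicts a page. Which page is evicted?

92

pos 1: 61 → fault, frames {61}
pos 2: 57 → fault, frames {61,57}
pos 3: 92 → fault, frames {61,57,92}
pos 4: 85 → fault, frames {61,57,92,85}
pos 5: 57 → hit
pos 6: 85 → hit
pos 7: 64 → fault, evict 61, frames {57,92,85,64}
pos 8: 31 → fault, evict 92, frames {57,85,64,31}
At position 8, page 92 is evicted.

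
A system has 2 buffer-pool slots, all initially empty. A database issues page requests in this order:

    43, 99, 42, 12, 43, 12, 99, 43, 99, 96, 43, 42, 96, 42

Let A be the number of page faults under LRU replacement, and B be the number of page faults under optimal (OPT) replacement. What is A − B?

Under LRU: F F F F F . F F . F F F F . → 11 faults.
Under OPT: F F F F . . F . . F . F . . → 7 faults.
A − B = 11 − 7 = 4.

4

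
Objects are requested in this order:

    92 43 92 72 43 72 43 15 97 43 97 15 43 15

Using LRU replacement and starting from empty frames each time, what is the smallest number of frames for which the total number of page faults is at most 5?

3

f=1: 14 faults
f=2: 9 faults
f=3: 5 faults
f=4: 5 faults
f=5: 5 faults
Smallest f with faults ≤ 5 is 3.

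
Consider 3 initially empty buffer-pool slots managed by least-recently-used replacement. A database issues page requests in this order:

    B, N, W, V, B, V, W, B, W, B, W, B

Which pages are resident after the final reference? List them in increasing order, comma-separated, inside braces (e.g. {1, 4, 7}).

{B, V, W}

B → miss, frames [B]
N → miss, frames [B, N]
W → miss, frames [B, N, W]
V → miss, evict B, frames [N, W, V]
B → miss, evict N, frames [W, V, B]
V → hit
W → hit
B → hit
W → hit
B → hit
W → hit
B → hit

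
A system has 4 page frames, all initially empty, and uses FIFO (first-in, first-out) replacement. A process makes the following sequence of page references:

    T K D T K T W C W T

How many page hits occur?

T -> fault, frames {T}
K -> fault, frames {T,K}
D -> fault, frames {T,K,D}
T -> hit
K -> hit
T -> hit
W -> fault, frames {T,K,D,W}
C -> fault, evict T, frames {K,D,W,C}
W -> hit
T -> fault, evict K, frames {D,W,C,T}
Hits: 4.

4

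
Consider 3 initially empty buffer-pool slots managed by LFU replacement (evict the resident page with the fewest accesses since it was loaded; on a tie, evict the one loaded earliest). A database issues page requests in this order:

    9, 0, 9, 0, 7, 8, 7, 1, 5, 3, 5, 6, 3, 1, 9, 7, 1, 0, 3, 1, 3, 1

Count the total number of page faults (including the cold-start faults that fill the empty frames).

9 -> fault, frames [9]
0 -> fault, frames [9, 0]
9 -> hit
0 -> hit
7 -> fault, frames [9, 0, 7]
8 -> fault, evict 7, frames [9, 0, 8]
7 -> fault, evict 8, frames [9, 0, 7]
1 -> fault, evict 7, frames [9, 0, 1]
5 -> fault, evict 1, frames [9, 0, 5]
3 -> fault, evict 5, frames [9, 0, 3]
5 -> fault, evict 3, frames [9, 0, 5]
6 -> fault, evict 5, frames [9, 0, 6]
3 -> fault, evict 6, frames [9, 0, 3]
1 -> fault, evict 3, frames [9, 0, 1]
9 -> hit
7 -> fault, evict 1, frames [9, 0, 7]
1 -> fault, evict 7, frames [9, 0, 1]
0 -> hit
3 -> fault, evict 1, frames [9, 0, 3]
1 -> fault, evict 3, frames [9, 0, 1]
3 -> fault, evict 1, frames [9, 0, 3]
1 -> fault, evict 3, frames [9, 0, 1]
Page faults: 18.

18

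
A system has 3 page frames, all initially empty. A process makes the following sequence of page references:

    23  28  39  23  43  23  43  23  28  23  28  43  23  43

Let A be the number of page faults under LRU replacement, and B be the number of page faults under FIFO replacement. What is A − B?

Under LRU: F F F . F . . . F . . . . . → 5 faults.
Under FIFO: F F F . F F . . F . . . . . → 6 faults.
A − B = 5 − 6 = -1.

-1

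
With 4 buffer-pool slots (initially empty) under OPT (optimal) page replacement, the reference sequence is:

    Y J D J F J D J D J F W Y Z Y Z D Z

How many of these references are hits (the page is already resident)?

12

Y -> fault, frames [Y]
J -> fault, frames [Y, J]
D -> fault, frames [Y, J, D]
J -> hit
F -> fault, frames [Y, J, D, F]
J -> hit
D -> hit
J -> hit
D -> hit
J -> hit
F -> hit
W -> fault, evict F, frames [Y, J, D, W]
Y -> hit
Z -> fault, evict W, frames [Y, J, D, Z]
Y -> hit
Z -> hit
D -> hit
Z -> hit
Hits: 12.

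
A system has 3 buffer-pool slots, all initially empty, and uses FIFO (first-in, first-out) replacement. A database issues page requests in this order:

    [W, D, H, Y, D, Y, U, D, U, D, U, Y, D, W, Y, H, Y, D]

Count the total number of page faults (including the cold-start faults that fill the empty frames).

W -> miss, frames [W]
D -> miss, frames [W, D]
H -> miss, frames [W, D, H]
Y -> miss, evict W, frames [D, H, Y]
D -> hit
Y -> hit
U -> miss, evict D, frames [H, Y, U]
D -> miss, evict H, frames [Y, U, D]
U -> hit
D -> hit
U -> hit
Y -> hit
D -> hit
W -> miss, evict Y, frames [U, D, W]
Y -> miss, evict U, frames [D, W, Y]
H -> miss, evict D, frames [W, Y, H]
Y -> hit
D -> miss, evict W, frames [Y, H, D]
Page faults: 10.

10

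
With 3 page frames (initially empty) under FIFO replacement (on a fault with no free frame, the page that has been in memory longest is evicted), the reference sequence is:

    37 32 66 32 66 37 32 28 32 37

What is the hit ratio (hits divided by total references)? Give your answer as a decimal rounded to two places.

0.50

37: fault, frames [37]
32: fault, frames [37, 32]
66: fault, frames [37, 32, 66]
32: hit
66: hit
37: hit
32: hit
28: fault, evict 37, frames [32, 66, 28]
32: hit
37: fault, evict 32, frames [66, 28, 37]
Hits: 5 of 10 references → 5/10 = 0.5000.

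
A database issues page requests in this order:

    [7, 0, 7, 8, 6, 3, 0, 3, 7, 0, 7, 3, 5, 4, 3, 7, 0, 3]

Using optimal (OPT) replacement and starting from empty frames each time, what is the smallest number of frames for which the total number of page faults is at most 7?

4

f=1: 18 faults
f=2: 11 faults
f=3: 8 faults
f=4: 7 faults
f=5: 7 faults
f=6: 7 faults
f=7: 7 faults
Smallest f with faults ≤ 7 is 4.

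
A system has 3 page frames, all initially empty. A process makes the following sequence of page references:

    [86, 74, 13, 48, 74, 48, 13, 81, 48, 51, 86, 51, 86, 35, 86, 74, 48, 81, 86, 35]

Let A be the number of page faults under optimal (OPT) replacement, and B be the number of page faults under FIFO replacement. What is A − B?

-3

Under OPT: F F F F . . . F . F F . . F . . F F . . → 10 faults.
Under FIFO: F F F F . . . F . F F . . F . F F F F F → 13 faults.
A − B = 10 − 13 = -3.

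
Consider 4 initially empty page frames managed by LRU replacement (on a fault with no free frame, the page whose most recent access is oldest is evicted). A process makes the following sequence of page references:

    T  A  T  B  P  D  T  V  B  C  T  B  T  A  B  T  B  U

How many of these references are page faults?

10

T -> fault, frames {T}
A -> fault, frames {T,A}
T -> hit
B -> fault, frames {A,T,B}
P -> fault, frames {A,T,B,P}
D -> fault, evict A, frames {T,B,P,D}
T -> hit
V -> fault, evict B, frames {P,D,T,V}
B -> fault, evict P, frames {D,T,V,B}
C -> fault, evict D, frames {T,V,B,C}
T -> hit
B -> hit
T -> hit
A -> fault, evict V, frames {C,B,T,A}
B -> hit
T -> hit
B -> hit
U -> fault, evict C, frames {A,T,B,U}
Page faults: 10.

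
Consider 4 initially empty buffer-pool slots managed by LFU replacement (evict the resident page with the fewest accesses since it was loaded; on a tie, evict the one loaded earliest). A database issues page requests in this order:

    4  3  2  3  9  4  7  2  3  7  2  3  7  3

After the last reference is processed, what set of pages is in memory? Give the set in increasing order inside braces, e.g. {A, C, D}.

4 -> miss, frames [4]
3 -> miss, frames [4, 3]
2 -> miss, frames [4, 3, 2]
3 -> hit
9 -> miss, frames [4, 3, 2, 9]
4 -> hit
7 -> miss, evict 2, frames [4, 3, 9, 7]
2 -> miss, evict 9, frames [4, 3, 7, 2]
3 -> hit
7 -> hit
2 -> hit
3 -> hit
7 -> hit
3 -> hit

{2, 3, 4, 7}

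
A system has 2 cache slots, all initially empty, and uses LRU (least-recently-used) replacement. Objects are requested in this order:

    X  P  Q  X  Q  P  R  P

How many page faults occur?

6

X → miss, frames (X)
P → miss, frames (X P)
Q → miss, evict X, frames (P Q)
X → miss, evict P, frames (Q X)
Q → hit
P → miss, evict X, frames (Q P)
R → miss, evict Q, frames (P R)
P → hit
Page faults: 6.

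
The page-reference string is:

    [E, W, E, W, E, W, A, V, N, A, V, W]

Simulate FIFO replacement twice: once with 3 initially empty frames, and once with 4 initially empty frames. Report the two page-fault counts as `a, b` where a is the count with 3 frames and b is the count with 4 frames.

6, 5

3 frames: F F . . . . F F F . . F → 6 faults.
4 frames: F F . . . . F F F . . . → 5 faults.
5 < 6: adding a frame reduced faults, as is typical.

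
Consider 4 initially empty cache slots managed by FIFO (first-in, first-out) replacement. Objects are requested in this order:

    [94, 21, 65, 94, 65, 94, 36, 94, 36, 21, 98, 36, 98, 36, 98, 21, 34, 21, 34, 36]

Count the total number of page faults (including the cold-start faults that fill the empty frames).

7

94 → miss, frames {94}
21 → miss, frames {94,21}
65 → miss, frames {94,21,65}
94 → hit
65 → hit
94 → hit
36 → miss, frames {94,21,65,36}
94 → hit
36 → hit
21 → hit
98 → miss, evict 94, frames {21,65,36,98}
36 → hit
98 → hit
36 → hit
98 → hit
21 → hit
34 → miss, evict 21, frames {65,36,98,34}
21 → miss, evict 65, frames {36,98,34,21}
34 → hit
36 → hit
Page faults: 7.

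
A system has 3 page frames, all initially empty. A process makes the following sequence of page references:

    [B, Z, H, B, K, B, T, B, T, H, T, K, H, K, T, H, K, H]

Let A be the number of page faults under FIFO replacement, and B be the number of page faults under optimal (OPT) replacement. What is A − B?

Under FIFO: F F F . F F F . . F . F . . . . . . → 8 faults.
Under OPT: F F F . F . F . . . . F . . . . . . → 6 faults.
A − B = 8 − 6 = 2.

2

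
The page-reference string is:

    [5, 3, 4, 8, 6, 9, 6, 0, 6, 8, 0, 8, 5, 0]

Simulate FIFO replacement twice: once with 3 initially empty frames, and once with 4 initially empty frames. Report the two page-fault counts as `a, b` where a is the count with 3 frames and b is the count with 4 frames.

9, 8

3 frames: F F F F F F . F . F . . F . → 9 faults.
4 frames: F F F F F F . F . . . . F . → 8 faults.
8 < 9: adding a frame reduced faults, as is typical.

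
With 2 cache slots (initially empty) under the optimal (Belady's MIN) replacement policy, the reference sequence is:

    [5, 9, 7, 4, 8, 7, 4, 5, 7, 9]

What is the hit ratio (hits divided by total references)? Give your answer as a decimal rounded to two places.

5 -> fault, frames {5}
9 -> fault, frames {5,9}
7 -> fault, evict 9, frames {5,7}
4 -> fault, evict 5, frames {7,4}
8 -> fault, evict 4, frames {7,8}
7 -> hit
4 -> fault, evict 8, frames {7,4}
5 -> fault, evict 4, frames {7,5}
7 -> hit
9 -> fault, evict 5, frames {7,9}
Hits: 2 of 10 references → 2/10 = 0.2000.

0.20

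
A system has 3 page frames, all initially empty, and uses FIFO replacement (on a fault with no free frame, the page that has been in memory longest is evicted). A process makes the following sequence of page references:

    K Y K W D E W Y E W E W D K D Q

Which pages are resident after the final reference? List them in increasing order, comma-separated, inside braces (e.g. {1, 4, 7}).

{D, K, Q}

K → miss, frames {K}
Y → miss, frames {K,Y}
K → hit
W → miss, frames {K,Y,W}
D → miss, evict K, frames {Y,W,D}
E → miss, evict Y, frames {W,D,E}
W → hit
Y → miss, evict W, frames {D,E,Y}
E → hit
W → miss, evict D, frames {E,Y,W}
E → hit
W → hit
D → miss, evict E, frames {Y,W,D}
K → miss, evict Y, frames {W,D,K}
D → hit
Q → miss, evict W, frames {D,K,Q}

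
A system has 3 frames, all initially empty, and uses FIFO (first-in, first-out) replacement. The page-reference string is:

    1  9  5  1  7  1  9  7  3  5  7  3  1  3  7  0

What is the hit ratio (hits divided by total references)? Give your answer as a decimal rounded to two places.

1 -> fault, frames {1}
9 -> fault, frames {1,9}
5 -> fault, frames {1,9,5}
1 -> hit
7 -> fault, evict 1, frames {9,5,7}
1 -> fault, evict 9, frames {5,7,1}
9 -> fault, evict 5, frames {7,1,9}
7 -> hit
3 -> fault, evict 7, frames {1,9,3}
5 -> fault, evict 1, frames {9,3,5}
7 -> fault, evict 9, frames {3,5,7}
3 -> hit
1 -> fault, evict 3, frames {5,7,1}
3 -> fault, evict 5, frames {7,1,3}
7 -> hit
0 -> fault, evict 7, frames {1,3,0}
Hits: 4 of 16 references → 4/16 = 0.2500.

0.25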